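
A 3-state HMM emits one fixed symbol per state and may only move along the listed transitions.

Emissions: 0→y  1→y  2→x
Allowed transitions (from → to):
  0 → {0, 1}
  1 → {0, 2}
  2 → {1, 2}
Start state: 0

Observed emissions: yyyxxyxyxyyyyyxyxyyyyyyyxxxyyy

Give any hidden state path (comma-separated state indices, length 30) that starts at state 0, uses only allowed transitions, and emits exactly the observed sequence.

  0: obs=y cand={0,1} pick 0 [start]
  1: obs=y cand={0,1} pick 0 [0->0 ok]
  2: obs=y cand={0,1} pick 1 [0->1 ok]
  3: obs=x cand={2} pick 2 [1->2 ok]
  4: obs=x cand={2} pick 2 [2->2 ok]
  5: obs=y cand={0,1} pick 1 [2->1 ok]
  6: obs=x cand={2} pick 2 [1->2 ok]
  7: obs=y cand={0,1} pick 1 [2->1 ok]
  8: obs=x cand={2} pick 2 [1->2 ok]
  9: obs=y cand={0,1} pick 1 [2->1 ok]
  10: obs=y cand={0,1} pick 0 [1->0 ok]
  11: obs=y cand={0,1} pick 0 [0->0 ok]
  12: obs=y cand={0,1} pick 0 [0->0 ok]
  13: obs=y cand={0,1} pick 1 [0->1 ok]
  14: obs=x cand={2} pick 2 [1->2 ok]
  15: obs=y cand={0,1} pick 1 [2->1 ok]
  16: obs=x cand={2} pick 2 [1->2 ok]
  17: obs=y cand={0,1} pick 1 [2->1 ok]
  18: obs=y cand={0,1} pick 0 [1->0 ok]
  19: obs=y cand={0,1} pick 0 [0->0 ok]
  20: obs=y cand={0,1} pick 1 [0->1 ok]
  21: obs=y cand={0,1} pick 0 [1->0 ok]
  22: obs=y cand={0,1} pick 0 [0->0 ok]
  23: obs=y cand={0,1} pick 1 [0->1 ok]
  24: obs=x cand={2} pick 2 [1->2 ok]
  25: obs=x cand={2} pick 2 [2->2 ok]
  26: obs=x cand={2} pick 2 [2->2 ok]
  27: obs=y cand={0,1} pick 1 [2->1 ok]
  28: obs=y cand={0,1} pick 0 [1->0 ok]
  29: obs=y cand={0,1} pick 0 [0->0 ok]

0,0,1,2,2,1,2,1,2,1,0,0,0,1,2,1,2,1,0,0,1,0,0,1,2,2,2,1,0,0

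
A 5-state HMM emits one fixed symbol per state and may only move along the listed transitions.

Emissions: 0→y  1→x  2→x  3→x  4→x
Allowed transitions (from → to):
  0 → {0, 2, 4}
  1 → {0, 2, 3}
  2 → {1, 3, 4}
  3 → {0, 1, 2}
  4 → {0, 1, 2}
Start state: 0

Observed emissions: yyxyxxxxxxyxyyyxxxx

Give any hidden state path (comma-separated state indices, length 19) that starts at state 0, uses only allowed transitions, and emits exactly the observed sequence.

  t0 'y' -> {0}, take 0 (start)
  t1 'y' -> {0}, take 0 (0->0 ok)
  t2 'x' -> {1,2,3,4}, take 4 (0->4 ok)
  t3 'y' -> {0}, take 0 (4->0 ok)
  t4 'x' -> {1,2,3,4}, take 4 (0->4 ok)
  t5 'x' -> {1,2,3,4}, take 2 (4->2 ok)
  t6 'x' -> {1,2,3,4}, take 1 (2->1 ok)
  t7 'x' -> {1,2,3,4}, take 3 (1->3 ok)
  t8 'x' -> {1,2,3,4}, take 1 (3->1 ok)
  t9 'x' -> {1,2,3,4}, take 3 (1->3 ok)
  t10 'y' -> {0}, take 0 (3->0 ok)
  t11 'x' -> {1,2,3,4}, take 4 (0->4 ok)
  t12 'y' -> {0}, take 0 (4->0 ok)
  t13 'y' -> {0}, take 0 (0->0 ok)
  t14 'y' -> {0}, take 0 (0->0 ok)
  t15 'x' -> {1,2,3,4}, take 2 (0->2 ok)
  t16 'x' -> {1,2,3,4}, take 4 (2->4 ok)
  t17 'x' -> {1,2,3,4}, take 2 (4->2 ok)
  t18 'x' -> {1,2,3,4}, take 4 (2->4 ok)

0,0,4,0,4,2,1,3,1,3,0,4,0,0,0,2,4,2,4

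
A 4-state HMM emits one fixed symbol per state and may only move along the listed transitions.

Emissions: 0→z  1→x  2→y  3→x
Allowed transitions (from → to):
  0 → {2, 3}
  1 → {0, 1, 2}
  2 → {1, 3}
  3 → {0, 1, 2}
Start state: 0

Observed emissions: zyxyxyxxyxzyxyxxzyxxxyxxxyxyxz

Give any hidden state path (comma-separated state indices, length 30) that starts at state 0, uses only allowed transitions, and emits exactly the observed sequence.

  t0 'z' -> {0}, take 0 (start)
  t1 'y' -> {2}, take 2 (0->2 ok)
  t2 'x' -> {1,3}, take 1 (2->1 ok)
  t3 'y' -> {2}, take 2 (1->2 ok)
  t4 'x' -> {1,3}, take 1 (2->1 ok)
  t5 'y' -> {2}, take 2 (1->2 ok)
  t6 'x' -> {1,3}, take 1 (2->1 ok)
  t7 'x' -> {1,3}, take 1 (1->1 ok)
  t8 'y' -> {2}, take 2 (1->2 ok)
  t9 'x' -> {1,3}, take 1 (2->1 ok)
  t10 'z' -> {0}, take 0 (1->0 ok)
  t11 'y' -> {2}, take 2 (0->2 ok)
  t12 'x' -> {1,3}, take 1 (2->1 ok)
  t13 'y' -> {2}, take 2 (1->2 ok)
  t14 'x' -> {1,3}, take 3 (2->3 ok)
  t15 'x' -> {1,3}, take 1 (3->1 ok)
  t16 'z' -> {0}, take 0 (1->0 ok)
  t17 'y' -> {2}, take 2 (0->2 ok)
  t18 'x' -> {1,3}, take 1 (2->1 ok)
  t19 'x' -> {1,3}, take 1 (1->1 ok)
  t20 'x' -> {1,3}, take 1 (1->1 ok)
  t21 'y' -> {2}, take 2 (1->2 ok)
  t22 'x' -> {1,3}, take 3 (2->3 ok)
  t23 'x' -> {1,3}, take 1 (3->1 ok)
  t24 'x' -> {1,3}, take 1 (1->1 ok)
  t25 'y' -> {2}, take 2 (1->2 ok)
  t26 'x' -> {1,3}, take 3 (2->3 ok)
  t27 'y' -> {2}, take 2 (3->2 ok)
  t28 'x' -> {1,3}, take 3 (2->3 ok)
  t29 'z' -> {0}, take 0 (3->0 ok)

0,2,1,2,1,2,1,1,2,1,0,2,1,2,3,1,0,2,1,1,1,2,3,1,1,2,3,2,3,0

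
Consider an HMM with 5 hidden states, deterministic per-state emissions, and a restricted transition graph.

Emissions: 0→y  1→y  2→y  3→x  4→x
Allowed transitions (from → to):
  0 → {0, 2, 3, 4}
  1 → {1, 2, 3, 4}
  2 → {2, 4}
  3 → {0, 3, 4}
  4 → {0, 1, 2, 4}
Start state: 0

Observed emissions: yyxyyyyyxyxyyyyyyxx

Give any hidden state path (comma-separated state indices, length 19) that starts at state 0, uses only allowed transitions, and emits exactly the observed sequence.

  pos 0: y in {0,1,2}, choose 0; start
  pos 1: y in {0,1,2}, choose 2; 0->2 ok
  pos 2: x in {3,4}, choose 4; 2->4 ok
  pos 3: y in {0,1,2}, choose 2; 4->2 ok
  pos 4: y in {0,1,2}, choose 2; 2->2 ok
  pos 5: y in {0,1,2}, choose 2; 2->2 ok
  pos 6: y in {0,1,2}, choose 2; 2->2 ok
  pos 7: y in {0,1,2}, choose 2; 2->2 ok
  pos 8: x in {3,4}, choose 4; 2->4 ok
  pos 9: y in {0,1,2}, choose 1; 4->1 ok
  pos 10: x in {3,4}, choose 4; 1->4 ok
  pos 11: y in {0,1,2}, choose 0; 4->0 ok
  pos 12: y in {0,1,2}, choose 0; 0->0 ok
  pos 13: y in {0,1,2}, choose 0; 0->0 ok
  pos 14: y in {0,1,2}, choose 0; 0->0 ok
  pos 15: y in {0,1,2}, choose 0; 0->0 ok
  pos 16: y in {0,1,2}, choose 0; 0->0 ok
  pos 17: x in {3,4}, choose 3; 0->3 ok
  pos 18: x in {3,4}, choose 3; 3->3 ok

0,2,4,2,2,2,2,2,4,1,4,0,0,0,0,0,0,3,3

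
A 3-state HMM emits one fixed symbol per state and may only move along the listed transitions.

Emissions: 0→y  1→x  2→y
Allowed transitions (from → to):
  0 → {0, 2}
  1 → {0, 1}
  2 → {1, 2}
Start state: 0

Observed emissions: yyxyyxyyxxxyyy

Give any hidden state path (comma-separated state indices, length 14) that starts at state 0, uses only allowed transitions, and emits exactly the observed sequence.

0,2,1,0,2,1,0,2,1,1,1,0,0,2

  0: obs=y cand={0,2} pick 0 [start]
  1: obs=y cand={0,2} pick 2 [0->2 ok]
  2: obs=x cand={1} pick 1 [2->1 ok]
  3: obs=y cand={0,2} pick 0 [1->0 ok]
  4: obs=y cand={0,2} pick 2 [0->2 ok]
  5: obs=x cand={1} pick 1 [2->1 ok]
  6: obs=y cand={0,2} pick 0 [1->0 ok]
  7: obs=y cand={0,2} pick 2 [0->2 ok]
  8: obs=x cand={1} pick 1 [2->1 ok]
  9: obs=x cand={1} pick 1 [1->1 ok]
  10: obs=x cand={1} pick 1 [1->1 ok]
  11: obs=y cand={0,2} pick 0 [1->0 ok]
  12: obs=y cand={0,2} pick 0 [0->0 ok]
  13: obs=y cand={0,2} pick 2 [0->2 ok]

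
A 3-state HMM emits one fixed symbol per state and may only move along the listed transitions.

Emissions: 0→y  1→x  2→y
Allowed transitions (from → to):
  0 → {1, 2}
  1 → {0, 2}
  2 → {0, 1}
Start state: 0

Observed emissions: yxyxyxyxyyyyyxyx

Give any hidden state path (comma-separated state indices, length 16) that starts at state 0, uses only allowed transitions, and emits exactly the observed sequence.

0,1,2,1,2,1,2,1,2,0,2,0,2,1,0,1

  0: obs=y cand={0,2} pick 0 [start]
  1: obs=x cand={1} pick 1 [0->1 ok]
  2: obs=y cand={0,2} pick 2 [1->2 ok]
  3: obs=x cand={1} pick 1 [2->1 ok]
  4: obs=y cand={0,2} pick 2 [1->2 ok]
  5: obs=x cand={1} pick 1 [2->1 ok]
  6: obs=y cand={0,2} pick 2 [1->2 ok]
  7: obs=x cand={1} pick 1 [2->1 ok]
  8: obs=y cand={0,2} pick 2 [1->2 ok]
  9: obs=y cand={0,2} pick 0 [2->0 ok]
  10: obs=y cand={0,2} pick 2 [0->2 ok]
  11: obs=y cand={0,2} pick 0 [2->0 ok]
  12: obs=y cand={0,2} pick 2 [0->2 ok]
  13: obs=x cand={1} pick 1 [2->1 ok]
  14: obs=y cand={0,2} pick 0 [1->0 ok]
  15: obs=x cand={1} pick 1 [0->1 ok]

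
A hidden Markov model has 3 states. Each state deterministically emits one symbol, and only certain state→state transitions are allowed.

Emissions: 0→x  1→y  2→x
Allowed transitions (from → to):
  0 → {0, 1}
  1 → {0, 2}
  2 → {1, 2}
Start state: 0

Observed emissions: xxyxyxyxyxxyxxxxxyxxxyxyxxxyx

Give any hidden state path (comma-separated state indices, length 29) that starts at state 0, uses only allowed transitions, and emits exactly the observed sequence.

0,0,1,2,1,2,1,0,1,2,2,1,0,0,0,0,0,1,2,2,2,1,2,1,2,2,2,1,2

  t0 'x' -> {0,2}, take 0 (start)
  t1 'x' -> {0,2}, take 0 (0->0 ok)
  t2 'y' -> {1}, take 1 (0->1 ok)
  t3 'x' -> {0,2}, take 2 (1->2 ok)
  t4 'y' -> {1}, take 1 (2->1 ok)
  t5 'x' -> {0,2}, take 2 (1->2 ok)
  t6 'y' -> {1}, take 1 (2->1 ok)
  t7 'x' -> {0,2}, take 0 (1->0 ok)
  t8 'y' -> {1}, take 1 (0->1 ok)
  t9 'x' -> {0,2}, take 2 (1->2 ok)
  t10 'x' -> {0,2}, take 2 (2->2 ok)
  t11 'y' -> {1}, take 1 (2->1 ok)
  t12 'x' -> {0,2}, take 0 (1->0 ok)
  t13 'x' -> {0,2}, take 0 (0->0 ok)
  t14 'x' -> {0,2}, take 0 (0->0 ok)
  t15 'x' -> {0,2}, take 0 (0->0 ok)
  t16 'x' -> {0,2}, take 0 (0->0 ok)
  t17 'y' -> {1}, take 1 (0->1 ok)
  t18 'x' -> {0,2}, take 2 (1->2 ok)
  t19 'x' -> {0,2}, take 2 (2->2 ok)
  t20 'x' -> {0,2}, take 2 (2->2 ok)
  t21 'y' -> {1}, take 1 (2->1 ok)
  t22 'x' -> {0,2}, take 2 (1->2 ok)
  t23 'y' -> {1}, take 1 (2->1 ok)
  t24 'x' -> {0,2}, take 2 (1->2 ok)
  t25 'x' -> {0,2}, take 2 (2->2 ok)
  t26 'x' -> {0,2}, take 2 (2->2 ok)
  t27 'y' -> {1}, take 1 (2->1 ok)
  t28 'x' -> {0,2}, take 2 (1->2 ok)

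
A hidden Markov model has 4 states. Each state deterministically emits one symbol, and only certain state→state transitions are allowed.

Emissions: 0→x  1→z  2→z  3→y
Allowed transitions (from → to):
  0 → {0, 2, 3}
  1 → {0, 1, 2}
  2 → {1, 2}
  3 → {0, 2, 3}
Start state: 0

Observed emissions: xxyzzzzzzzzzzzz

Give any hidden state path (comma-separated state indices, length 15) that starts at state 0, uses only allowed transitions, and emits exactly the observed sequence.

0,0,3,2,2,2,1,1,1,2,1,1,1,2,1

  [0] x  {0}  => 0  start
  [1] x  {0}  => 0  0->0 ok
  [2] y  {3}  => 3  0->3 ok
  [3] z  {1,2}  => 2  3->2 ok
  [4] z  {1,2}  => 2  2->2 ok
  [5] z  {1,2}  => 2  2->2 ok
  [6] z  {1,2}  => 1  2->1 ok
  [7] z  {1,2}  => 1  1->1 ok
  [8] z  {1,2}  => 1  1->1 ok
  [9] z  {1,2}  => 2  1->2 ok
  [10] z  {1,2}  => 1  2->1 ok
  [11] z  {1,2}  => 1  1->1 ok
  [12] z  {1,2}  => 1  1->1 ok
  [13] z  {1,2}  => 2  1->2 ok
  [14] z  {1,2}  => 1  2->1 ok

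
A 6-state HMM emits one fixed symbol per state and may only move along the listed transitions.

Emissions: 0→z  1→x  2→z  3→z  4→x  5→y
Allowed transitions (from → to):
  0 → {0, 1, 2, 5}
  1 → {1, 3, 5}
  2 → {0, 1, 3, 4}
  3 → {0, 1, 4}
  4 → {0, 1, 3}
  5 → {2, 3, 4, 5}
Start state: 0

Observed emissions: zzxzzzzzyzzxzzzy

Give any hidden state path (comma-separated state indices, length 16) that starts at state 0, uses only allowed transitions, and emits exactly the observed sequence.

  pos 0: z in {0,2,3}, choose 0; start
  pos 1: z in {0,2,3}, choose 2; 0->2 ok
  pos 2: x in {1,4}, choose 1; 2->1 ok
  pos 3: z in {0,2,3}, choose 3; 1->3 ok
  pos 4: z in {0,2,3}, choose 0; 3->0 ok
  pos 5: z in {0,2,3}, choose 0; 0->0 ok
  pos 6: z in {0,2,3}, choose 0; 0->0 ok
  pos 7: z in {0,2,3}, choose 0; 0->0 ok
  pos 8: y in {5}, choose 5; 0->5 ok
  pos 9: z in {0,2,3}, choose 2; 5->2 ok
  pos 10: z in {0,2,3}, choose 3; 2->3 ok
  pos 11: x in {1,4}, choose 1; 3->1 ok
  pos 12: z in {0,2,3}, choose 3; 1->3 ok
  pos 13: z in {0,2,3}, choose 0; 3->0 ok
  pos 14: z in {0,2,3}, choose 0; 0->0 ok
  pos 15: y in {5}, choose 5; 0->5 ok

0,2,1,3,0,0,0,0,5,2,3,1,3,0,0,5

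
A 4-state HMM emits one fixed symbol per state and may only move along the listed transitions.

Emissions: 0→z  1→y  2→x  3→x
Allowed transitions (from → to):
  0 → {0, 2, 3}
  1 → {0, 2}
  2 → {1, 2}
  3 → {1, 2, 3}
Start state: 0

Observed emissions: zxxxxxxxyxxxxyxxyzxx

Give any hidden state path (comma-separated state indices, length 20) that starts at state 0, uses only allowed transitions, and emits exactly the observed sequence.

  [0] z  {0}  => 0  start
  [1] x  {2,3}  => 3  0->3 ok
  [2] x  {2,3}  => 3  3->3 ok
  [3] x  {2,3}  => 3  3->3 ok
  [4] x  {2,3}  => 3  3->3 ok
  [5] x  {2,3}  => 3  3->3 ok
  [6] x  {2,3}  => 3  3->3 ok
  [7] x  {2,3}  => 2  3->2 ok
  [8] y  {1}  => 1  2->1 ok
  [9] x  {2,3}  => 2  1->2 ok
  [10] x  {2,3}  => 2  2->2 ok
  [11] x  {2,3}  => 2  2->2 ok
  [12] x  {2,3}  => 2  2->2 ok
  [13] y  {1}  => 1  2->1 ok
  [14] x  {2,3}  => 2  1->2 ok
  [15] x  {2,3}  => 2  2->2 ok
  [16] y  {1}  => 1  2->1 ok
  [17] z  {0}  => 0  1->0 ok
  [18] x  {2,3}  => 2  0->2 ok
  [19] x  {2,3}  => 2  2->2 ok

0,3,3,3,3,3,3,2,1,2,2,2,2,1,2,2,1,0,2,2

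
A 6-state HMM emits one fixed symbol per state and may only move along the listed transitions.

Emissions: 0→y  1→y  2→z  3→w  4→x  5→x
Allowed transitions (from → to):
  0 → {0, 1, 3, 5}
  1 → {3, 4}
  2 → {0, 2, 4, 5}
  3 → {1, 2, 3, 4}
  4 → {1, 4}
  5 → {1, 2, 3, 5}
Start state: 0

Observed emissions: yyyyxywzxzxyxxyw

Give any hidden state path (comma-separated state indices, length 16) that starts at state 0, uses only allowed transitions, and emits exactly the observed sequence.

0,0,0,0,5,1,3,2,5,2,4,1,4,4,1,3

  t0 'y' -> {0,1}, take 0 (start)
  t1 'y' -> {0,1}, take 0 (0->0 ok)
  t2 'y' -> {0,1}, take 0 (0->0 ok)
  t3 'y' -> {0,1}, take 0 (0->0 ok)
  t4 'x' -> {4,5}, take 5 (0->5 ok)
  t5 'y' -> {0,1}, take 1 (5->1 ok)
  t6 'w' -> {3}, take 3 (1->3 ok)
  t7 'z' -> {2}, take 2 (3->2 ok)
  t8 'x' -> {4,5}, take 5 (2->5 ok)
  t9 'z' -> {2}, take 2 (5->2 ok)
  t10 'x' -> {4,5}, take 4 (2->4 ok)
  t11 'y' -> {0,1}, take 1 (4->1 ok)
  t12 'x' -> {4,5}, take 4 (1->4 ok)
  t13 'x' -> {4,5}, take 4 (4->4 ok)
  t14 'y' -> {0,1}, take 1 (4->1 ok)
  t15 'w' -> {3}, take 3 (1->3 ok)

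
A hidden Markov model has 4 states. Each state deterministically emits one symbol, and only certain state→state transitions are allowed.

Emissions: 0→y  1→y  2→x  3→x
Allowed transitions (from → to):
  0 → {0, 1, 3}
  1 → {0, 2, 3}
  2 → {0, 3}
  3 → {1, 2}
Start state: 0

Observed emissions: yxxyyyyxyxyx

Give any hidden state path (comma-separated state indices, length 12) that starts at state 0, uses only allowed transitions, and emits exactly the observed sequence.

  pos 0: y in {0,1}, choose 0; start
  pos 1: x in {2,3}, choose 3; 0->3 ok
  pos 2: x in {2,3}, choose 2; 3->2 ok
  pos 3: y in {0,1}, choose 0; 2->0 ok
  pos 4: y in {0,1}, choose 0; 0->0 ok
  pos 5: y in {0,1}, choose 0; 0->0 ok
  pos 6: y in {0,1}, choose 1; 0->1 ok
  pos 7: x in {2,3}, choose 2; 1->2 ok
  pos 8: y in {0,1}, choose 0; 2->0 ok
  pos 9: x in {2,3}, choose 3; 0->3 ok
  pos 10: y in {0,1}, choose 1; 3->1 ok
  pos 11: x in {2,3}, choose 3; 1->3 ok

0,3,2,0,0,0,1,2,0,3,1,3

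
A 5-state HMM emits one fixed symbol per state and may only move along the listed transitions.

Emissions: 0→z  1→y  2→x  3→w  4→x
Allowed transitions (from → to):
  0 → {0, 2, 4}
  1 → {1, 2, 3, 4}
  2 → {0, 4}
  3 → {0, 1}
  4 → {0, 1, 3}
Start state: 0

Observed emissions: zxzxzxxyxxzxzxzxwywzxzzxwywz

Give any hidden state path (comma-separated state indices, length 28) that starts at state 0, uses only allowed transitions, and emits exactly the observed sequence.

0,4,0,4,0,2,4,1,2,4,0,4,0,4,0,4,3,1,3,0,4,0,0,4,3,1,3,0

  0: obs=z cand={0} pick 0 [start]
  1: obs=x cand={2,4} pick 4 [0->4 ok]
  2: obs=z cand={0} pick 0 [4->0 ok]
  3: obs=x cand={2,4} pick 4 [0->4 ok]
  4: obs=z cand={0} pick 0 [4->0 ok]
  5: obs=x cand={2,4} pick 2 [0->2 ok]
  6: obs=x cand={2,4} pick 4 [2->4 ok]
  7: obs=y cand={1} pick 1 [4->1 ok]
  8: obs=x cand={2,4} pick 2 [1->2 ok]
  9: obs=x cand={2,4} pick 4 [2->4 ok]
  10: obs=z cand={0} pick 0 [4->0 ok]
  11: obs=x cand={2,4} pick 4 [0->4 ok]
  12: obs=z cand={0} pick 0 [4->0 ok]
  13: obs=x cand={2,4} pick 4 [0->4 ok]
  14: obs=z cand={0} pick 0 [4->0 ok]
  15: obs=x cand={2,4} pick 4 [0->4 ok]
  16: obs=w cand={3} pick 3 [4->3 ok]
  17: obs=y cand={1} pick 1 [3->1 ok]
  18: obs=w cand={3} pick 3 [1->3 ok]
  19: obs=z cand={0} pick 0 [3->0 ok]
  20: obs=x cand={2,4} pick 4 [0->4 ok]
  21: obs=z cand={0} pick 0 [4->0 ok]
  22: obs=z cand={0} pick 0 [0->0 ok]
  23: obs=x cand={2,4} pick 4 [0->4 ok]
  24: obs=w cand={3} pick 3 [4->3 ok]
  25: obs=y cand={1} pick 1 [3->1 ok]
  26: obs=w cand={3} pick 3 [1->3 ok]
  27: obs=z cand={0} pick 0 [3->0 ok]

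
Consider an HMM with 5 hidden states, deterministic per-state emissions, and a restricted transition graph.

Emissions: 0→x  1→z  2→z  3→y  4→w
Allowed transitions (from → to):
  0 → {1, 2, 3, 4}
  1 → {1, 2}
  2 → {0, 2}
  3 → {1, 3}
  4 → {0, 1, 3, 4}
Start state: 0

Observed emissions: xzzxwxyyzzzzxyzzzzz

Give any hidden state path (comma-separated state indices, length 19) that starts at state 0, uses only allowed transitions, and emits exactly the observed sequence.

  [0] x  {0}  => 0  start
  [1] z  {1,2}  => 2  0->2 ok
  [2] z  {1,2}  => 2  2->2 ok
  [3] x  {0}  => 0  2->0 ok
  [4] w  {4}  => 4  0->4 ok
  [5] x  {0}  => 0  4->0 ok
  [6] y  {3}  => 3  0->3 ok
  [7] y  {3}  => 3  3->3 ok
  [8] z  {1,2}  => 1  3->1 ok
  [9] z  {1,2}  => 2  1->2 ok
  [10] z  {1,2}  => 2  2->2 ok
  [11] z  {1,2}  => 2  2->2 ok
  [12] x  {0}  => 0  2->0 ok
  [13] y  {3}  => 3  0->3 ok
  [14] z  {1,2}  => 1  3->1 ok
  [15] z  {1,2}  => 1  1->1 ok
  [16] z  {1,2}  => 1  1->1 ok
  [17] z  {1,2}  => 1  1->1 ok
  [18] z  {1,2}  => 2  1->2 ok

0,2,2,0,4,0,3,3,1,2,2,2,0,3,1,1,1,1,2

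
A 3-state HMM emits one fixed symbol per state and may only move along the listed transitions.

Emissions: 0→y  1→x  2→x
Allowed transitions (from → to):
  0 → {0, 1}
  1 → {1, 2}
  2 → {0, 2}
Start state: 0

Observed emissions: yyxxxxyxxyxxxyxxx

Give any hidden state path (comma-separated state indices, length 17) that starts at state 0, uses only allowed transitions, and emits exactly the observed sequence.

0,0,1,1,2,2,0,1,2,0,1,2,2,0,1,1,1

  0: obs=y cand={0} pick 0 [start]
  1: obs=y cand={0} pick 0 [0->0 ok]
  2: obs=x cand={1,2} pick 1 [0->1 ok]
  3: obs=x cand={1,2} pick 1 [1->1 ok]
  4: obs=x cand={1,2} pick 2 [1->2 ok]
  5: obs=x cand={1,2} pick 2 [2->2 ok]
  6: obs=y cand={0} pick 0 [2->0 ok]
  7: obs=x cand={1,2} pick 1 [0->1 ok]
  8: obs=x cand={1,2} pick 2 [1->2 ok]
  9: obs=y cand={0} pick 0 [2->0 ok]
  10: obs=x cand={1,2} pick 1 [0->1 ok]
  11: obs=x cand={1,2} pick 2 [1->2 ok]
  12: obs=x cand={1,2} pick 2 [2->2 ok]
  13: obs=y cand={0} pick 0 [2->0 ok]
  14: obs=x cand={1,2} pick 1 [0->1 ok]
  15: obs=x cand={1,2} pick 1 [1->1 ok]
  16: obs=x cand={1,2} pick 1 [1->1 ok]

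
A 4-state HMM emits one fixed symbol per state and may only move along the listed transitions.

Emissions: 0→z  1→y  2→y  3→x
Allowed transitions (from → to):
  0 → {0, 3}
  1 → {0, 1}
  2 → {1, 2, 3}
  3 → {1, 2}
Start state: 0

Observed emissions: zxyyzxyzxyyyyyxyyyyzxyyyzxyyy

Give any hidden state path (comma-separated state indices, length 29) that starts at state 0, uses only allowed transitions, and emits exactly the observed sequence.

  0: obs=z cand={0} pick 0 [start]
  1: obs=x cand={3} pick 3 [0->3 ok]
  2: obs=y cand={1,2} pick 2 [3->2 ok]
  3: obs=y cand={1,2} pick 1 [2->1 ok]
  4: obs=z cand={0} pick 0 [1->0 ok]
  5: obs=x cand={3} pick 3 [0->3 ok]
  6: obs=y cand={1,2} pick 1 [3->1 ok]
  7: obs=z cand={0} pick 0 [1->0 ok]
  8: obs=x cand={3} pick 3 [0->3 ok]
  9: obs=y cand={1,2} pick 2 [3->2 ok]
  10: obs=y cand={1,2} pick 2 [2->2 ok]
  11: obs=y cand={1,2} pick 2 [2->2 ok]
  12: obs=y cand={1,2} pick 2 [2->2 ok]
  13: obs=y cand={1,2} pick 2 [2->2 ok]
  14: obs=x cand={3} pick 3 [2->3 ok]
  15: obs=y cand={1,2} pick 2 [3->2 ok]
  16: obs=y cand={1,2} pick 1 [2->1 ok]
  17: obs=y cand={1,2} pick 1 [1->1 ok]
  18: obs=y cand={1,2} pick 1 [1->1 ok]
  19: obs=z cand={0} pick 0 [1->0 ok]
  20: obs=x cand={3} pick 3 [0->3 ok]
  21: obs=y cand={1,2} pick 1 [3->1 ok]
  22: obs=y cand={1,2} pick 1 [1->1 ok]
  23: obs=y cand={1,2} pick 1 [1->1 ok]
  24: obs=z cand={0} pick 0 [1->0 ok]
  25: obs=x cand={3} pick 3 [0->3 ok]
  26: obs=y cand={1,2} pick 2 [3->2 ok]
  27: obs=y cand={1,2} pick 2 [2->2 ok]
  28: obs=y cand={1,2} pick 2 [2->2 ok]

0,3,2,1,0,3,1,0,3,2,2,2,2,2,3,2,1,1,1,0,3,1,1,1,0,3,2,2,2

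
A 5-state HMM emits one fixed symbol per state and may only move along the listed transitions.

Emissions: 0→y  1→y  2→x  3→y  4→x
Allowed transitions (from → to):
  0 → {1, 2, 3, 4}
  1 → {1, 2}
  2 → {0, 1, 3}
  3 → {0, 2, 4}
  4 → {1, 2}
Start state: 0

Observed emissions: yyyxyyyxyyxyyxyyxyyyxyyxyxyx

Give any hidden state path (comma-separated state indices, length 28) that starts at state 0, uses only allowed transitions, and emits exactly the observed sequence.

  t0 'y' -> {0,1,3}, take 0 (start)
  t1 'y' -> {0,1,3}, take 1 (0->1 ok)
  t2 'y' -> {0,1,3}, take 1 (1->1 ok)
  t3 'x' -> {2,4}, take 2 (1->2 ok)
  t4 'y' -> {0,1,3}, take 1 (2->1 ok)
  t5 'y' -> {0,1,3}, take 1 (1->1 ok)
  t6 'y' -> {0,1,3}, take 1 (1->1 ok)
  t7 'x' -> {2,4}, take 2 (1->2 ok)
  t8 'y' -> {0,1,3}, take 0 (2->0 ok)
  t9 'y' -> {0,1,3}, take 3 (0->3 ok)
  t10 'x' -> {2,4}, take 4 (3->4 ok)
  t11 'y' -> {0,1,3}, take 1 (4->1 ok)
  t12 'y' -> {0,1,3}, take 1 (1->1 ok)
  t13 'x' -> {2,4}, take 2 (1->2 ok)
  t14 'y' -> {0,1,3}, take 3 (2->3 ok)
  t15 'y' -> {0,1,3}, take 0 (3->0 ok)
  t16 'x' -> {2,4}, take 4 (0->4 ok)
  t17 'y' -> {0,1,3}, take 1 (4->1 ok)
  t18 'y' -> {0,1,3}, take 1 (1->1 ok)
  t19 'y' -> {0,1,3}, take 1 (1->1 ok)
  t20 'x' -> {2,4}, take 2 (1->2 ok)
  t21 'y' -> {0,1,3}, take 1 (2->1 ok)
  t22 'y' -> {0,1,3}, take 1 (1->1 ok)
  t23 'x' -> {2,4}, take 2 (1->2 ok)
  t24 'y' -> {0,1,3}, take 1 (2->1 ok)
  t25 'x' -> {2,4}, take 2 (1->2 ok)
  t26 'y' -> {0,1,3}, take 3 (2->3 ok)
  t27 'x' -> {2,4}, take 2 (3->2 ok)

0,1,1,2,1,1,1,2,0,3,4,1,1,2,3,0,4,1,1,1,2,1,1,2,1,2,3,2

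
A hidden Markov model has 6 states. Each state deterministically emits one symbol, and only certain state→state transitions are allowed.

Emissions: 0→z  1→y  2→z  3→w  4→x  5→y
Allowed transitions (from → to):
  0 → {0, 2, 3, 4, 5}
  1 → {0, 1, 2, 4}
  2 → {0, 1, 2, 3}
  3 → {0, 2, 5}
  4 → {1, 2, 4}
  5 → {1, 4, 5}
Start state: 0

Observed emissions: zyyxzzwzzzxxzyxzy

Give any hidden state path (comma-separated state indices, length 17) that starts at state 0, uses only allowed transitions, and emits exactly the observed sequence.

  t0 'z' -> {0,2}, take 0 (start)
  t1 'y' -> {1,5}, take 5 (0->5 ok)
  t2 'y' -> {1,5}, take 5 (5->5 ok)
  t3 'x' -> {4}, take 4 (5->4 ok)
  t4 'z' -> {0,2}, take 2 (4->2 ok)
  t5 'z' -> {0,2}, take 0 (2->0 ok)
  t6 'w' -> {3}, take 3 (0->3 ok)
  t7 'z' -> {0,2}, take 2 (3->2 ok)
  t8 'z' -> {0,2}, take 2 (2->2 ok)
  t9 'z' -> {0,2}, take 0 (2->0 ok)
  t10 'x' -> {4}, take 4 (0->4 ok)
  t11 'x' -> {4}, take 4 (4->4 ok)
  t12 'z' -> {0,2}, take 2 (4->2 ok)
  t13 'y' -> {1,5}, take 1 (2->1 ok)
  t14 'x' -> {4}, take 4 (1->4 ok)
  t15 'z' -> {0,2}, take 2 (4->2 ok)
  t16 'y' -> {1,5}, take 1 (2->1 ok)

0,5,5,4,2,0,3,2,2,0,4,4,2,1,4,2,1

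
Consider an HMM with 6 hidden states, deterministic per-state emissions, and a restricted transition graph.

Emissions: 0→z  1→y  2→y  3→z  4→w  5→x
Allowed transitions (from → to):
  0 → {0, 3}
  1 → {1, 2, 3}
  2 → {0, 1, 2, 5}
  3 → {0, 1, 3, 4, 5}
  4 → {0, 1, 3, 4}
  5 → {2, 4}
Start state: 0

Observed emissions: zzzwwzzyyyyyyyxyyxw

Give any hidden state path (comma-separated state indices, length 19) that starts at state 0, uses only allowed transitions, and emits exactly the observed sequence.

  0: obs=z cand={0,3} pick 0 [start]
  1: obs=z cand={0,3} pick 3 [0->3 ok]
  2: obs=z cand={0,3} pick 3 [3->3 ok]
  3: obs=w cand={4} pick 4 [3->4 ok]
  4: obs=w cand={4} pick 4 [4->4 ok]
  5: obs=z cand={0,3} pick 0 [4->0 ok]
  6: obs=z cand={0,3} pick 3 [0->3 ok]
  7: obs=y cand={1,2} pick 1 [3->1 ok]
  8: obs=y cand={1,2} pick 1 [1->1 ok]
  9: obs=y cand={1,2} pick 1 [1->1 ok]
  10: obs=y cand={1,2} pick 1 [1->1 ok]
  11: obs=y cand={1,2} pick 1 [1->1 ok]
  12: obs=y cand={1,2} pick 1 [1->1 ok]
  13: obs=y cand={1,2} pick 2 [1->2 ok]
  14: obs=x cand={5} pick 5 [2->5 ok]
  15: obs=y cand={1,2} pick 2 [5->2 ok]
  16: obs=y cand={1,2} pick 2 [2->2 ok]
  17: obs=x cand={5} pick 5 [2->5 ok]
  18: obs=w cand={4} pick 4 [5->4 ok]

0,3,3,4,4,0,3,1,1,1,1,1,1,2,5,2,2,5,4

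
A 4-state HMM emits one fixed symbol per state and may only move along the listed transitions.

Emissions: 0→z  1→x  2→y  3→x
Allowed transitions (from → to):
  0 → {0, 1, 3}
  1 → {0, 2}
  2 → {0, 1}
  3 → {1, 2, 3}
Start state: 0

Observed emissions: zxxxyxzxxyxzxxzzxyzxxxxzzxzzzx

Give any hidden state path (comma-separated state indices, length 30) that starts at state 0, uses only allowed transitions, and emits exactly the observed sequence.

0,3,3,1,2,1,0,3,1,2,1,0,3,1,0,0,1,2,0,3,3,3,1,0,0,1,0,0,0,1

  0: obs=z cand={0} pick 0 [start]
  1: obs=x cand={1,3} pick 3 [0->3 ok]
  2: obs=x cand={1,3} pick 3 [3->3 ok]
  3: obs=x cand={1,3} pick 1 [3->1 ok]
  4: obs=y cand={2} pick 2 [1->2 ok]
  5: obs=x cand={1,3} pick 1 [2->1 ok]
  6: obs=z cand={0} pick 0 [1->0 ok]
  7: obs=x cand={1,3} pick 3 [0->3 ok]
  8: obs=x cand={1,3} pick 1 [3->1 ok]
  9: obs=y cand={2} pick 2 [1->2 ok]
  10: obs=x cand={1,3} pick 1 [2->1 ok]
  11: obs=z cand={0} pick 0 [1->0 ok]
  12: obs=x cand={1,3} pick 3 [0->3 ok]
  13: obs=x cand={1,3} pick 1 [3->1 ok]
  14: obs=z cand={0} pick 0 [1->0 ok]
  15: obs=z cand={0} pick 0 [0->0 ok]
  16: obs=x cand={1,3} pick 1 [0->1 ok]
  17: obs=y cand={2} pick 2 [1->2 ok]
  18: obs=z cand={0} pick 0 [2->0 ok]
  19: obs=x cand={1,3} pick 3 [0->3 ok]
  20: obs=x cand={1,3} pick 3 [3->3 ok]
  21: obs=x cand={1,3} pick 3 [3->3 ok]
  22: obs=x cand={1,3} pick 1 [3->1 ok]
  23: obs=z cand={0} pick 0 [1->0 ok]
  24: obs=z cand={0} pick 0 [0->0 ok]
  25: obs=x cand={1,3} pick 1 [0->1 ok]
  26: obs=z cand={0} pick 0 [1->0 ok]
  27: obs=z cand={0} pick 0 [0->0 ok]
  28: obs=z cand={0} pick 0 [0->0 ok]
  29: obs=x cand={1,3} pick 1 [0->1 ok]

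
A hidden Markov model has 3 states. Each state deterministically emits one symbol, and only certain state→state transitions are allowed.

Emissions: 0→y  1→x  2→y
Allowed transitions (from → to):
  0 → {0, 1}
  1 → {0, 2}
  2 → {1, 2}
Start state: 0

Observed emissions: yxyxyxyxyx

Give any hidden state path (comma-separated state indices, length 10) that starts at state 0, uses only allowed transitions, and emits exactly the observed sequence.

0,1,2,1,2,1,0,1,0,1

  [0] y  {0,2}  => 0  start
  [1] x  {1}  => 1  0->1 ok
  [2] y  {0,2}  => 2  1->2 ok
  [3] x  {1}  => 1  2->1 ok
  [4] y  {0,2}  => 2  1->2 ok
  [5] x  {1}  => 1  2->1 ok
  [6] y  {0,2}  => 0  1->0 ok
  [7] x  {1}  => 1  0->1 ok
  [8] y  {0,2}  => 0  1->0 ok
  [9] x  {1}  => 1  0->1 ok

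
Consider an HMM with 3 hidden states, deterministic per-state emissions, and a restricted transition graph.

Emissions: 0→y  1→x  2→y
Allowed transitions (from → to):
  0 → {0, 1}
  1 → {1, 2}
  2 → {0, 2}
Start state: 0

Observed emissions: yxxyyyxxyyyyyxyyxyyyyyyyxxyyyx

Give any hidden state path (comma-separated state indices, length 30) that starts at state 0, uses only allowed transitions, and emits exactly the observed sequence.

  [0] y  {0,2}  => 0  start
  [1] x  {1}  => 1  0->1 ok
  [2] x  {1}  => 1  1->1 ok
  [3] y  {0,2}  => 2  1->2 ok
  [4] y  {0,2}  => 0  2->0 ok
  [5] y  {0,2}  => 0  0->0 ok
  [6] x  {1}  => 1  0->1 ok
  [7] x  {1}  => 1  1->1 ok
  [8] y  {0,2}  => 2  1->2 ok
  [9] y  {0,2}  => 2  2->2 ok
  [10] y  {0,2}  => 0  2->0 ok
  [11] y  {0,2}  => 0  0->0 ok
  [12] y  {0,2}  => 0  0->0 ok
  [13] x  {1}  => 1  0->1 ok
  [14] y  {0,2}  => 2  1->2 ok
  [15] y  {0,2}  => 0  2->0 ok
  [16] x  {1}  => 1  0->1 ok
  [17] y  {0,2}  => 2  1->2 ok
  [18] y  {0,2}  => 2  2->2 ok
  [19] y  {0,2}  => 2  2->2 ok
  [20] y  {0,2}  => 2  2->2 ok
  [21] y  {0,2}  => 0  2->0 ok
  [22] y  {0,2}  => 0  0->0 ok
  [23] y  {0,2}  => 0  0->0 ok
  [24] x  {1}  => 1  0->1 ok
  [25] x  {1}  => 1  1->1 ok
  [26] y  {0,2}  => 2  1->2 ok
  [27] y  {0,2}  => 2  2->2 ok
  [28] y  {0,2}  => 0  2->0 ok
  [29] x  {1}  => 1  0->1 ok

0,1,1,2,0,0,1,1,2,2,0,0,0,1,2,0,1,2,2,2,2,0,0,0,1,1,2,2,0,1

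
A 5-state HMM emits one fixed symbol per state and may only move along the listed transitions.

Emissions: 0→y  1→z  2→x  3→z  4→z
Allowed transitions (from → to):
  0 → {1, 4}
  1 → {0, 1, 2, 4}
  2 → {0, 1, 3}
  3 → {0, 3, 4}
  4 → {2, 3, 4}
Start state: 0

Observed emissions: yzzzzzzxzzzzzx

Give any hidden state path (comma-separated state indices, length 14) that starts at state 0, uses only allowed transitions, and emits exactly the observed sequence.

0,4,3,3,3,3,4,2,3,4,4,3,4,2

  pos 0: y in {0}, choose 0; start
  pos 1: z in {1,3,4}, choose 4; 0->4 ok
  pos 2: z in {1,3,4}, choose 3; 4->3 ok
  pos 3: z in {1,3,4}, choose 3; 3->3 ok
  pos 4: z in {1,3,4}, choose 3; 3->3 ok
  pos 5: z in {1,3,4}, choose 3; 3->3 ok
  pos 6: z in {1,3,4}, choose 4; 3->4 ok
  pos 7: x in {2}, choose 2; 4->2 ok
  pos 8: z in {1,3,4}, choose 3; 2->3 ok
  pos 9: z in {1,3,4}, choose 4; 3->4 ok
  pos 10: z in {1,3,4}, choose 4; 4->4 ok
  pos 11: z in {1,3,4}, choose 3; 4->3 ok
  pos 12: z in {1,3,4}, choose 4; 3->4 ok
  pos 13: x in {2}, choose 2; 4->2 ok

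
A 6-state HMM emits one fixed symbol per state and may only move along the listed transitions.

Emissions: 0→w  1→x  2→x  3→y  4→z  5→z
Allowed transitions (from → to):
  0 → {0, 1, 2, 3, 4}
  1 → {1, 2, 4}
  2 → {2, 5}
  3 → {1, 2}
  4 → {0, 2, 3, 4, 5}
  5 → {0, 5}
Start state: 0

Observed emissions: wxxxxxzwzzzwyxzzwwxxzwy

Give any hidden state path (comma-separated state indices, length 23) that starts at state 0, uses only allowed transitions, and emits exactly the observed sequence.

0,1,1,1,2,2,5,0,4,5,5,0,3,2,5,5,0,0,2,2,5,0,3

  0: obs=w cand={0} pick 0 [start]
  1: obs=x cand={1,2} pick 1 [0->1 ok]
  2: obs=x cand={1,2} pick 1 [1->1 ok]
  3: obs=x cand={1,2} pick 1 [1->1 ok]
  4: obs=x cand={1,2} pick 2 [1->2 ok]
  5: obs=x cand={1,2} pick 2 [2->2 ok]
  6: obs=z cand={4,5} pick 5 [2->5 ok]
  7: obs=w cand={0} pick 0 [5->0 ok]
  8: obs=z cand={4,5} pick 4 [0->4 ok]
  9: obs=z cand={4,5} pick 5 [4->5 ok]
  10: obs=z cand={4,5} pick 5 [5->5 ok]
  11: obs=w cand={0} pick 0 [5->0 ok]
  12: obs=y cand={3} pick 3 [0->3 ok]
  13: obs=x cand={1,2} pick 2 [3->2 ok]
  14: obs=z cand={4,5} pick 5 [2->5 ok]
  15: obs=z cand={4,5} pick 5 [5->5 ok]
  16: obs=w cand={0} pick 0 [5->0 ok]
  17: obs=w cand={0} pick 0 [0->0 ok]
  18: obs=x cand={1,2} pick 2 [0->2 ok]
  19: obs=x cand={1,2} pick 2 [2->2 ok]
  20: obs=z cand={4,5} pick 5 [2->5 ok]
  21: obs=w cand={0} pick 0 [5->0 ok]
  22: obs=y cand={3} pick 3 [0->3 ok]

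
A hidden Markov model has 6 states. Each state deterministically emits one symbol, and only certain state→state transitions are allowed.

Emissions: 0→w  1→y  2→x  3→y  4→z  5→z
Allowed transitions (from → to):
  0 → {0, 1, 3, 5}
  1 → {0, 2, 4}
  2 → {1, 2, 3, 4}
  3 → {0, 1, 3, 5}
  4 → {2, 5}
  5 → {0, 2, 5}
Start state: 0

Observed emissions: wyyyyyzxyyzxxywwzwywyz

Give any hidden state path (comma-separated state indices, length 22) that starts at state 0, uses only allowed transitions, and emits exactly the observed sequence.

0,3,3,3,3,1,4,2,3,1,4,2,2,3,0,0,5,0,1,0,1,4

  [0] w  {0}  => 0  start
  [1] y  {1,3}  => 3  0->3 ok
  [2] y  {1,3}  => 3  3->3 ok
  [3] y  {1,3}  => 3  3->3 ok
  [4] y  {1,3}  => 3  3->3 ok
  [5] y  {1,3}  => 1  3->1 ok
  [6] z  {4,5}  => 4  1->4 ok
  [7] x  {2}  => 2  4->2 ok
  [8] y  {1,3}  => 3  2->3 ok
  [9] y  {1,3}  => 1  3->1 ok
  [10] z  {4,5}  => 4  1->4 ok
  [11] x  {2}  => 2  4->2 ok
  [12] x  {2}  => 2  2->2 ok
  [13] y  {1,3}  => 3  2->3 ok
  [14] w  {0}  => 0  3->0 ok
  [15] w  {0}  => 0  0->0 ok
  [16] z  {4,5}  => 5  0->5 ok
  [17] w  {0}  => 0  5->0 ok
  [18] y  {1,3}  => 1  0->1 ok
  [19] w  {0}  => 0  1->0 ok
  [20] y  {1,3}  => 1  0->1 ok
  [21] z  {4,5}  => 4  1->4 ok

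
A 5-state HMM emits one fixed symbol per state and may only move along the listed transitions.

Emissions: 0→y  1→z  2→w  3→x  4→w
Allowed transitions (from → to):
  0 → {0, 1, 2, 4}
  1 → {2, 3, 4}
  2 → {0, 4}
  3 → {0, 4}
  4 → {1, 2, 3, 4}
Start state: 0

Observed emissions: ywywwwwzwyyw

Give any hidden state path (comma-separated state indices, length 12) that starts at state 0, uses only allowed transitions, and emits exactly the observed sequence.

0,2,0,2,4,4,4,1,2,0,0,2

  t0 'y' -> {0}, take 0 (start)
  t1 'w' -> {2,4}, take 2 (0->2 ok)
  t2 'y' -> {0}, take 0 (2->0 ok)
  t3 'w' -> {2,4}, take 2 (0->2 ok)
  t4 'w' -> {2,4}, take 4 (2->4 ok)
  t5 'w' -> {2,4}, take 4 (4->4 ok)
  t6 'w' -> {2,4}, take 4 (4->4 ok)
  t7 'z' -> {1}, take 1 (4->1 ok)
  t8 'w' -> {2,4}, take 2 (1->2 ok)
  t9 'y' -> {0}, take 0 (2->0 ok)
  t10 'y' -> {0}, take 0 (0->0 ok)
  t11 'w' -> {2,4}, take 2 (0->2 ok)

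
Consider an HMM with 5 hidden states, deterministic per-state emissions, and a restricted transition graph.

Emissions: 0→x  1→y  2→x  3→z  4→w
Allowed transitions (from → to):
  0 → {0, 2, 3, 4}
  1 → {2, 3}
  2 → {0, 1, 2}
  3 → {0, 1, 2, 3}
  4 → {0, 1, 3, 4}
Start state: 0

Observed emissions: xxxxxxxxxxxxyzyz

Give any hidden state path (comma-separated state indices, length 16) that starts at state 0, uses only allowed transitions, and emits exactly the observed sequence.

0,2,0,2,2,2,0,0,2,0,0,2,1,3,1,3

  t0 'x' -> {0,2}, take 0 (start)
  t1 'x' -> {0,2}, take 2 (0->2 ok)
  t2 'x' -> {0,2}, take 0 (2->0 ok)
  t3 'x' -> {0,2}, take 2 (0->2 ok)
  t4 'x' -> {0,2}, take 2 (2->2 ok)
  t5 'x' -> {0,2}, take 2 (2->2 ok)
  t6 'x' -> {0,2}, take 0 (2->0 ok)
  t7 'x' -> {0,2}, take 0 (0->0 ok)
  t8 'x' -> {0,2}, take 2 (0->2 ok)
  t9 'x' -> {0,2}, take 0 (2->0 ok)
  t10 'x' -> {0,2}, take 0 (0->0 ok)
  t11 'x' -> {0,2}, take 2 (0->2 ok)
  t12 'y' -> {1}, take 1 (2->1 ok)
  t13 'z' -> {3}, take 3 (1->3 ok)
  t14 'y' -> {1}, take 1 (3->1 ok)
  t15 'z' -> {3}, take 3 (1->3 ok)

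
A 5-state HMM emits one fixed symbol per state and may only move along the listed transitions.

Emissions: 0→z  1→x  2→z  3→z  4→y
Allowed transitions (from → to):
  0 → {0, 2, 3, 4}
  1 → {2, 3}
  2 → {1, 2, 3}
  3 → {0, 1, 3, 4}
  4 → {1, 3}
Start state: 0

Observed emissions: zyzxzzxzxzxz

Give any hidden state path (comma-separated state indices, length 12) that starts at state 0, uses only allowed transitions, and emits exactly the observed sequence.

0,4,3,1,2,3,1,2,1,2,1,3

  pos 0: z in {0,2,3}, choose 0; start
  pos 1: y in {4}, choose 4; 0->4 ok
  pos 2: z in {0,2,3}, choose 3; 4->3 ok
  pos 3: x in {1}, choose 1; 3->1 ok
  pos 4: z in {0,2,3}, choose 2; 1->2 ok
  pos 5: z in {0,2,3}, choose 3; 2->3 ok
  pos 6: x in {1}, choose 1; 3->1 ok
  pos 7: z in {0,2,3}, choose 2; 1->2 ok
  pos 8: x in {1}, choose 1; 2->1 ok
  pos 9: z in {0,2,3}, choose 2; 1->2 ok
  pos 10: x in {1}, choose 1; 2->1 ok
  pos 11: z in {0,2,3}, choose 3; 1->3 ok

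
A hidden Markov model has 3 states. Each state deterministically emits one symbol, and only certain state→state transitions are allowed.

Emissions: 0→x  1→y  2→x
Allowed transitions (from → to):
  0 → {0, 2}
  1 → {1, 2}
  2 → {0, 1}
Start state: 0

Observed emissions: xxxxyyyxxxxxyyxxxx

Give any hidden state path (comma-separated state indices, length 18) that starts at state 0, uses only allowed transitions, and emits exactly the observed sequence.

0,0,0,2,1,1,1,2,0,0,0,2,1,1,2,0,0,2

  0: obs=x cand={0,2} pick 0 [start]
  1: obs=x cand={0,2} pick 0 [0->0 ok]
  2: obs=x cand={0,2} pick 0 [0->0 ok]
  3: obs=x cand={0,2} pick 2 [0->2 ok]
  4: obs=y cand={1} pick 1 [2->1 ok]
  5: obs=y cand={1} pick 1 [1->1 ok]
  6: obs=y cand={1} pick 1 [1->1 ok]
  7: obs=x cand={0,2} pick 2 [1->2 ok]
  8: obs=x cand={0,2} pick 0 [2->0 ok]
  9: obs=x cand={0,2} pick 0 [0->0 ok]
  10: obs=x cand={0,2} pick 0 [0->0 ok]
  11: obs=x cand={0,2} pick 2 [0->2 ok]
  12: obs=y cand={1} pick 1 [2->1 ok]
  13: obs=y cand={1} pick 1 [1->1 ok]
  14: obs=x cand={0,2} pick 2 [1->2 ok]
  15: obs=x cand={0,2} pick 0 [2->0 ok]
  16: obs=x cand={0,2} pick 0 [0->0 ok]
  17: obs=x cand={0,2} pick 2 [0->2 ok]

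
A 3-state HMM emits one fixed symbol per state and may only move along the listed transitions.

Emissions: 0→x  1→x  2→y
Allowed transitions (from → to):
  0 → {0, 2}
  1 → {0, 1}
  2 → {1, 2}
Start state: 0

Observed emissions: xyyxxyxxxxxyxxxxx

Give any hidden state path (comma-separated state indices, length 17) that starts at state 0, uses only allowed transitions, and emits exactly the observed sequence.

0,2,2,1,0,2,1,1,1,0,0,2,1,1,1,0,0

  pos 0: x in {0,1}, choose 0; start
  pos 1: y in {2}, choose 2; 0->2 ok
  pos 2: y in {2}, choose 2; 2->2 ok
  pos 3: x in {0,1}, choose 1; 2->1 ok
  pos 4: x in {0,1}, choose 0; 1->0 ok
  pos 5: y in {2}, choose 2; 0->2 ok
  pos 6: x in {0,1}, choose 1; 2->1 ok
  pos 7: x in {0,1}, choose 1; 1->1 ok
  pos 8: x in {0,1}, choose 1; 1->1 ok
  pos 9: x in {0,1}, choose 0; 1->0 ok
  pos 10: x in {0,1}, choose 0; 0->0 ok
  pos 11: y in {2}, choose 2; 0->2 ok
  pos 12: x in {0,1}, choose 1; 2->1 ok
  pos 13: x in {0,1}, choose 1; 1->1 ok
  pos 14: x in {0,1}, choose 1; 1->1 ok
  pos 15: x in {0,1}, choose 0; 1->0 ok
  pos 16: x in {0,1}, choose 0; 0->0 ok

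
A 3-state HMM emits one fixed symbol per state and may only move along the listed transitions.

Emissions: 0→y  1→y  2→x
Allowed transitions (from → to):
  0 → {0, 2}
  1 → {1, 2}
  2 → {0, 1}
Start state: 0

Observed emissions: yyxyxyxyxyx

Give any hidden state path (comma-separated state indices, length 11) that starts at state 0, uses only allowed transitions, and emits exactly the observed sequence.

0,0,2,0,2,1,2,0,2,0,2

  [0] y  {0,1}  => 0  start
  [1] y  {0,1}  => 0  0->0 ok
  [2] x  {2}  => 2  0->2 ok
  [3] y  {0,1}  => 0  2->0 ok
  [4] x  {2}  => 2  0->2 ok
  [5] y  {0,1}  => 1  2->1 ok
  [6] x  {2}  => 2  1->2 ok
  [7] y  {0,1}  => 0  2->0 ok
  [8] x  {2}  => 2  0->2 ok
  [9] y  {0,1}  => 0  2->0 ok
  [10] x  {2}  => 2  0->2 ok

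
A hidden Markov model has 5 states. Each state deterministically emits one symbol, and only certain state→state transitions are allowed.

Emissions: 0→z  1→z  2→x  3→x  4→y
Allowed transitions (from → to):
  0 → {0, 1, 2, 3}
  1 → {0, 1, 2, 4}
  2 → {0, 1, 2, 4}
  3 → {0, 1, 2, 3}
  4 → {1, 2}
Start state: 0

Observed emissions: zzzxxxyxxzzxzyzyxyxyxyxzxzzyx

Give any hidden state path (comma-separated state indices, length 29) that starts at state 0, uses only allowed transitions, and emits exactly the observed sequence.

  pos 0: z in {0,1}, choose 0; start
  pos 1: z in {0,1}, choose 1; 0->1 ok
  pos 2: z in {0,1}, choose 0; 1->0 ok
  pos 3: x in {2,3}, choose 3; 0->3 ok
  pos 4: x in {2,3}, choose 3; 3->3 ok
  pos 5: x in {2,3}, choose 2; 3->2 ok
  pos 6: y in {4}, choose 4; 2->4 ok
  pos 7: x in {2,3}, choose 2; 4->2 ok
  pos 8: x in {2,3}, choose 2; 2->2 ok
  pos 9: z in {0,1}, choose 0; 2->0 ok
  pos 10: z in {0,1}, choose 0; 0->0 ok
  pos 11: x in {2,3}, choose 2; 0->2 ok
  pos 12: z in {0,1}, choose 1; 2->1 ok
  pos 13: y in {4}, choose 4; 1->4 ok
  pos 14: z in {0,1}, choose 1; 4->1 ok
  pos 15: y in {4}, choose 4; 1->4 ok
  pos 16: x in {2,3}, choose 2; 4->2 ok
  pos 17: y in {4}, choose 4; 2->4 ok
  pos 18: x in {2,3}, choose 2; 4->2 ok
  pos 19: y in {4}, choose 4; 2->4 ok
  pos 20: x in {2,3}, choose 2; 4->2 ok
  pos 21: y in {4}, choose 4; 2->4 ok
  pos 22: x in {2,3}, choose 2; 4->2 ok
  pos 23: z in {0,1}, choose 0; 2->0 ok
  pos 24: x in {2,3}, choose 2; 0->2 ok
  pos 25: z in {0,1}, choose 1; 2->1 ok
  pos 26: z in {0,1}, choose 1; 1->1 ok
  pos 27: y in {4}, choose 4; 1->4 ok
  pos 28: x in {2,3}, choose 2; 4->2 ok

0,1,0,3,3,2,4,2,2,0,0,2,1,4,1,4,2,4,2,4,2,4,2,0,2,1,1,4,2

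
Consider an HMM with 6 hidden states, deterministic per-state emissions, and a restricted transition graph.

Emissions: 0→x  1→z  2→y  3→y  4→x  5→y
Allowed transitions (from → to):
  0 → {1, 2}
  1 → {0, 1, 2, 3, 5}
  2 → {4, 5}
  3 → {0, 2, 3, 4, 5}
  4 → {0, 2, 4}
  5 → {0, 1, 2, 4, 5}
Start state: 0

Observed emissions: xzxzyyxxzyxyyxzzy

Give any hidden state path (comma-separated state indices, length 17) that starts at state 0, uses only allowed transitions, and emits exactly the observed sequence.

0,1,0,1,2,5,4,0,1,2,4,2,5,0,1,1,2

  [0] x  {0,4}  => 0  start
  [1] z  {1}  => 1  0->1 ok
  [2] x  {0,4}  => 0  1->0 ok
  [3] z  {1}  => 1  0->1 ok
  [4] y  {2,3,5}  => 2  1->2 ok
  [5] y  {2,3,5}  => 5  2->5 ok
  [6] x  {0,4}  => 4  5->4 ok
  [7] x  {0,4}  => 0  4->0 ok
  [8] z  {1}  => 1  0->1 ok
  [9] y  {2,3,5}  => 2  1->2 ok
  [10] x  {0,4}  => 4  2->4 ok
  [11] y  {2,3,5}  => 2  4->2 ok
  [12] y  {2,3,5}  => 5  2->5 ok
  [13] x  {0,4}  => 0  5->0 ok
  [14] z  {1}  => 1  0->1 ok
  [15] z  {1}  => 1  1->1 ok
  [16] y  {2,3,5}  => 2  1->2 ok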